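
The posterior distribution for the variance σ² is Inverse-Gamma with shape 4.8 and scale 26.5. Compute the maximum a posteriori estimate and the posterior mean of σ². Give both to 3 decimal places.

σ²_MAP = 4.569, E[σ²|data] = 6.974

Mode = β/(α+1) = 26.5/5.8 = 4.569.
Mean = β/(α−1) = 26.5/3.8 = 6.974.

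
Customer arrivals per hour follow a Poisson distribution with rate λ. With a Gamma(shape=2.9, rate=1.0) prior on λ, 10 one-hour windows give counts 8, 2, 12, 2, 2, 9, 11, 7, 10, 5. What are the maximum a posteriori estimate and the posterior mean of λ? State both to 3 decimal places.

Σ counts = 68. Posterior: Gamma(shape = 2.9+68 = 70.9, rate = 1.0+10 = 11.0).
Mode = (α−1)/β = 69.9/11.0 = 6.355.
Mean = α/β = 70.9/11.0 = 6.445.
Mean > mode: the posterior has a right tail.

MAP = 6.355, posterior mean = 6.445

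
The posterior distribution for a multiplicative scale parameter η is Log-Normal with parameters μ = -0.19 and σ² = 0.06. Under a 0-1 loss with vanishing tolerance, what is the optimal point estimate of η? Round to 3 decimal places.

0.779

Mode = exp(μ − σ²) = exp(-0.25) = 0.779.
Mean = exp(μ + σ²/2) = exp(-0.160) = 0.852.
This is the posterior mode — the MAP estimate.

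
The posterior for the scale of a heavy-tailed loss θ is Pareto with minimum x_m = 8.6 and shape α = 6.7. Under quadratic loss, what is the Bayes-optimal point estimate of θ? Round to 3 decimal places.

10.109

The Pareto density is strictly decreasing on [x_m, ∞), so the mode is x_m = 8.600.
Mean = α·x_m/(α−1) = 6.7·8.6/5.7 = 10.109.
Quadratic loss ⇒ the optimal estimator is the posterior mean.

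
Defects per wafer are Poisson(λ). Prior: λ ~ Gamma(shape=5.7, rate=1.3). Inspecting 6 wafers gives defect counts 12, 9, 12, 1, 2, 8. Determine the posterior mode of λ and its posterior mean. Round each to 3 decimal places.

Σ counts = 44. Posterior: Gamma(shape = 5.7+44 = 49.7, rate = 1.3+6 = 7.3).
Mode = (α−1)/β = 48.7/7.3 = 6.671.
Mean = α/β = 49.7/7.3 = 6.808.

λ_MAP = 6.671, E[λ|data] = 6.808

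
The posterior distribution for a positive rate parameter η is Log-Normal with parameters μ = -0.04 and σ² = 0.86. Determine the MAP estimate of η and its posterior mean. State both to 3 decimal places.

Mode = exp(μ − σ²) = exp(-0.90) = 0.407.
Mean = exp(μ + σ²/2) = exp(0.390) = 1.477.
Right-skewed posterior ⇒ mode < mean.

MAP = 0.407, posterior mean = 1.477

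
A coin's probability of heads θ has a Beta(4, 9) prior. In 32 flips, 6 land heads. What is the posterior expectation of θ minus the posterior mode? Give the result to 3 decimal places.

Posterior: Beta(4+6, 9+26) = Beta(10, 35).
Mode = (10−1)/(10+35−2) = 9/43 = 0.209.
Mean = 10/(10+35) = 10/45 = 0.222.
Difference = 0.222 − 0.209 = 0.013.
The mean is pulled above the mode by the posterior's right skew.

0.013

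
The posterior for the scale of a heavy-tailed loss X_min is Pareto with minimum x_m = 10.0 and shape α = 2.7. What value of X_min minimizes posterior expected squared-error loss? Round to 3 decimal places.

The Pareto density is strictly decreasing on [x_m, ∞), so the mode is x_m = 10.000.
Mean = α·x_m/(α−1) = 2.7·10.0/1.7 = 15.882.
Squared-error loss ⇒ the optimal estimator is the posterior mean.

15.882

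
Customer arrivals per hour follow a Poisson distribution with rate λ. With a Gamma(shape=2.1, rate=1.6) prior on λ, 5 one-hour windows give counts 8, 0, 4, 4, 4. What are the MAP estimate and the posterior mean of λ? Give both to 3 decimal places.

Σ counts = 20. Posterior: Gamma(shape = 2.1+20 = 22.1, rate = 1.6+5 = 6.6).
Mode = (α−1)/β = 21.1/6.6 = 3.197.
Mean = α/β = 22.1/6.6 = 3.348.

MAP: 3.197. Posterior mean: 3.348.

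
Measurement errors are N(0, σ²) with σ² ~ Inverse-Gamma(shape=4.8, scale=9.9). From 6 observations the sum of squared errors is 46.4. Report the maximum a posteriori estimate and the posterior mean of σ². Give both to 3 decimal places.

Posterior: Inverse-Gamma(shape = 4.8+6/2 = 7.8, scale = 9.9+46.4/2 = 33.1).
Mode = β/(α+1) = 33.1/8.8 = 3.761.
Mean = β/(α−1) = 33.1/6.8 = 4.868.

MAP: 3.761. Posterior mean: 4.868.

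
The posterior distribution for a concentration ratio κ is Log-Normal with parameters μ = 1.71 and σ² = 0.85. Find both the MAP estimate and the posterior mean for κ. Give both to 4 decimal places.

MAP = 2.3632, posterior mean = 8.4570

Mode = exp(μ − σ²) = exp(0.86) = 2.3632.
Mean = exp(μ + σ²/2) = exp(2.135) = 8.4570.
Mean > mode: the posterior has a right tail.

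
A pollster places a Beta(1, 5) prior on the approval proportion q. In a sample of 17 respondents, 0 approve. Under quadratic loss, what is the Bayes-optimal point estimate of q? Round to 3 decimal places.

Posterior: Beta(1+0, 5+17) = Beta(1, 22).
Since α = 1 ≤ 1 and β > 1, the Beta density is monotone decreasing on [0,1]; the mode is at 0.
Mean = 1/(1+22) = 0.043.
Quadratic loss ⇒ the optimal estimator is the posterior mean.

0.043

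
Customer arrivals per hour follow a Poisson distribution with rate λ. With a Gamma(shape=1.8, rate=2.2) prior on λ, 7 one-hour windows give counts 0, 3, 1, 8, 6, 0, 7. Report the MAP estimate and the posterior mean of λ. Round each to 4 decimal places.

Σ counts = 25. Posterior: Gamma(shape = 1.8+25 = 26.8, rate = 2.2+7 = 9.2).
Mode = (α−1)/β = 25.8/9.2 = 2.8043.
Mean = α/β = 26.8/9.2 = 2.9130.
Right-skewed posterior ⇒ mode < mean.

MAP = 2.8043; posterior mean = 2.9130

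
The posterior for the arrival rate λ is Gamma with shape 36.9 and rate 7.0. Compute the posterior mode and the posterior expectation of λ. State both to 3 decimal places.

Mode = (α−1)/β = 35.9/7.0 = 5.129.
Mean = α/β = 36.9/7.0 = 5.271.
The mean is pulled above the mode by the posterior's right skew.

MAP = 5.129; posterior mean = 5.271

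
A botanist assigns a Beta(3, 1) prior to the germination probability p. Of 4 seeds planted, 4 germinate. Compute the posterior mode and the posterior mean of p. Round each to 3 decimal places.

Posterior: Beta(3+4, 1+0) = Beta(7, 1).
Since β = 1 ≤ 1 and α > 1, the Beta density is monotone increasing on [0,1]; the mode is at 1.
Mean = 7/(7+1) = 0.875.
Left-skewed posterior ⇒ mean < mode.

MAP = 1.000; posterior mean = 0.875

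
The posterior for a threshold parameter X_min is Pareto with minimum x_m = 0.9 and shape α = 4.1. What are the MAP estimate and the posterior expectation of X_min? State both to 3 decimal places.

MAP: 0.900. Posterior mean: 1.190.

The Pareto density is strictly decreasing on [x_m, ∞), so the mode is x_m = 0.900.
Mean = α·x_m/(α−1) = 4.1·0.9/3.1 = 1.190.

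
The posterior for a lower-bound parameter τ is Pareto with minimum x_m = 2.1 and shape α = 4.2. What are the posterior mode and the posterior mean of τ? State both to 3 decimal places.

τ_MAP = 2.100, E[τ|data] = 2.756

The Pareto density is strictly decreasing on [x_m, ∞), so the mode is x_m = 2.100.
Mean = α·x_m/(α−1) = 4.2·2.1/3.2 = 2.756.
Mean > mode: the posterior has a right tail.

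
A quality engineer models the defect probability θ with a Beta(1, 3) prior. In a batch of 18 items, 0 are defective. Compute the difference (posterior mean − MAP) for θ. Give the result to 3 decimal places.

Posterior: Beta(1+0, 3+18) = Beta(1, 21).
Since α = 1 ≤ 1 and β > 1, the Beta density is monotone decreasing on [0,1]; the mode is at 0.
Mean = 1/(1+21) = 0.045.
Difference = 0.045 − 0.000 = 0.045.

0.045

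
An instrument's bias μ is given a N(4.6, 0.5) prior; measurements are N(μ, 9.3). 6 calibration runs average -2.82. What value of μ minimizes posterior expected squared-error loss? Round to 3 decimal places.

2.790

Posterior for μ is Normal. Precision-weighted mean: (1/0.5·4.6 + 6/9.3·-2.82) / (1/0.5 + 6/9.3) = 2.790.
A Normal posterior is symmetric, so mode = mean.
Squared-error loss ⇒ the optimal estimator is the posterior mean.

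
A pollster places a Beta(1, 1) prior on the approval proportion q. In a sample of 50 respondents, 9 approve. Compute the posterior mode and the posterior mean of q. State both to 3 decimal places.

Posterior: Beta(1+9, 1+41) = Beta(10, 42).
Mode = (10−1)/(10+42−2) = 9/50 = 0.180.
With a flat prior the MAP equals the MLE, 9/50.
Mean = 10/(10+42) = 10/52 = 0.192.
The posterior is right-skewed, so the mean exceeds the mode.

posterior mode = 0.180, posterior mean = 0.192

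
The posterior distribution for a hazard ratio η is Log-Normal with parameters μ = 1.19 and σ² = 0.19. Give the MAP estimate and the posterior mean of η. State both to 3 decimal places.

Mode = exp(μ − σ²) = exp(1.00) = 2.718.
Mean = exp(μ + σ²/2) = exp(1.285) = 3.615.

MAP estimate = 2.718, posterior mean = 3.615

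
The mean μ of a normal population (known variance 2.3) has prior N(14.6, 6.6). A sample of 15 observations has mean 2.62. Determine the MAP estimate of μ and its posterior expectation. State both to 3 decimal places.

MAP: 2.892. Posterior mean: 2.892.

Posterior for μ is Normal. Precision-weighted mean: (1/6.6·14.6 + 15/2.3·2.62) / (1/6.6 + 15/2.3) = 2.892.
A Normal posterior is symmetric, so mode = mean.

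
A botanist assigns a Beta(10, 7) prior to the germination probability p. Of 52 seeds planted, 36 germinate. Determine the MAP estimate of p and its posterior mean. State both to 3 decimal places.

Posterior: Beta(10+36, 7+16) = Beta(46, 23).
Mode = (46−1)/(46+23−2) = 45/67 = 0.672.
Mean = 46/(46+23) = 46/69 = 0.667.
The posterior is left-skewed, so the mode exceeds the mean.

MAP estimate = 0.672, posterior mean = 0.667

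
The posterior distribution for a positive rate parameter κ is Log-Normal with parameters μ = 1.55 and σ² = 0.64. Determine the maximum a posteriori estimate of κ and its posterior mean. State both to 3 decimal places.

Mode = exp(μ − σ²) = exp(0.91) = 2.484.
Mean = exp(μ + σ²/2) = exp(1.870) = 6.488.
Mean > mode: the posterior has a right tail.

MAP = 2.484; posterior mean = 6.488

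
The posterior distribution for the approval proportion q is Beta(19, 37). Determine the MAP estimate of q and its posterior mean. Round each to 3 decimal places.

Mode = (19−1)/(19+37−2) = 18/54 = 0.333.
Mean = 19/(19+37) = 19/56 = 0.339.

MAP = 0.333; posterior mean = 0.339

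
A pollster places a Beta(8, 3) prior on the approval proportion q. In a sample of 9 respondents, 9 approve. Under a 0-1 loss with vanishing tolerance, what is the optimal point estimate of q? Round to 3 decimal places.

Posterior: Beta(8+9, 3+0) = Beta(17, 3).
Mode = (17−1)/(17+3−2) = 16/18 = 0.889.
Mean = 17/(17+3) = 17/20 = 0.850.
This is the posterior mode — the MAP estimate.

0.889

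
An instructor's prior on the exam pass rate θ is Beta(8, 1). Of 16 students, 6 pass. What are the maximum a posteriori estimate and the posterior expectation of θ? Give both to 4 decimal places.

MAP = 0.5652, posterior mean = 0.5600

Posterior: Beta(8+6, 1+10) = Beta(14, 11).
Mode = (14−1)/(14+11−2) = 13/23 = 0.5652.
Mean = 14/(14+11) = 14/25 = 0.5600.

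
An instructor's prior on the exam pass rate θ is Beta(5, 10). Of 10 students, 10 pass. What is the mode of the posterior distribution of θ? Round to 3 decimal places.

0.609

Posterior: Beta(5+10, 10+0) = Beta(15, 10).
Mode = (15−1)/(15+10−2) = 14/23 = 0.609.
Mean = 15/(15+10) = 15/25 = 0.600.
This is the posterior mode — the MAP estimate.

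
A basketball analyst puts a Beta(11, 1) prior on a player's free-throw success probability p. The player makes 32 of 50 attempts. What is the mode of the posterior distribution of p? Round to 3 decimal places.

Posterior: Beta(11+32, 1+18) = Beta(43, 19).
Mode = (43−1)/(43+19−2) = 42/60 = 0.700.
Mean = 43/(43+19) = 43/62 = 0.694.
This is the posterior mode — the MAP estimate.

0.700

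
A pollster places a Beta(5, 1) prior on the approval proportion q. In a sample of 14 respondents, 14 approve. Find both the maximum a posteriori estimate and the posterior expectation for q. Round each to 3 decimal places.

Posterior: Beta(5+14, 1+0) = Beta(19, 1).
Since β = 1 ≤ 1 and α > 1, the Beta density is monotone increasing on [0,1]; the mode is at 1.
Mean = 19/(19+1) = 0.950.
Mode > mean: the posterior has a left tail.

maximum a posteriori estimate = 1.000, posterior expectation = 0.950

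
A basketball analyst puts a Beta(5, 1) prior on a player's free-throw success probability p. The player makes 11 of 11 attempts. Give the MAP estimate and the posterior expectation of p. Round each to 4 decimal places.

MAP = 1.0000; posterior mean = 0.9412

Posterior: Beta(5+11, 1+0) = Beta(16, 1).
Since β = 1 ≤ 1 and α > 1, the Beta density is monotone increasing on [0,1]; the mode is at 1.
Mean = 16/(16+1) = 0.9412.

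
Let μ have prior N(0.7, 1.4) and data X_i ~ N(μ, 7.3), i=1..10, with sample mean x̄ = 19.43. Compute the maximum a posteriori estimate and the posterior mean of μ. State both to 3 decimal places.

MAP = 13.011; posterior mean = 13.011

Posterior for μ is Normal. Precision-weighted mean: (1/1.4·0.7 + 10/7.3·19.43) / (1/1.4 + 10/7.3) = 13.011.
A Normal posterior is symmetric, so mode = mean.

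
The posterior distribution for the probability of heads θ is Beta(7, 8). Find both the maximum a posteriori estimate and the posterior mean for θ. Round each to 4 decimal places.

MAP = 0.4615, posterior mean = 0.4667

Mode = (7−1)/(7+8−2) = 6/13 = 0.4615.
Mean = 7/(7+8) = 7/15 = 0.4667.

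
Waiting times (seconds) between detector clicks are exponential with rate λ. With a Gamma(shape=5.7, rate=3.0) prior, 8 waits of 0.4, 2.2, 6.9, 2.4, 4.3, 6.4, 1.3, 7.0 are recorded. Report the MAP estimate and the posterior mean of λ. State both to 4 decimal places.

Σ times = 30.9. Posterior: Gamma(shape = 5.7+8 = 13.7, rate = 3.0+30.9 = 33.9).
Mode = (α−1)/β = 12.7/33.9 = 0.3746.
Mean = α/β = 13.7/33.9 = 0.4041.

MAP: 0.3746. Posterior mean: 0.4041.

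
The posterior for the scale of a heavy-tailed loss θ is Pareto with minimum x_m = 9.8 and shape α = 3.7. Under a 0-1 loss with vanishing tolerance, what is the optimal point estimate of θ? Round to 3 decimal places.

9.800

The Pareto density is strictly decreasing on [x_m, ∞), so the mode is x_m = 9.800.
Mean = α·x_m/(α−1) = 3.7·9.8/2.7 = 13.430.
This is the posterior mode — the MAP estimate.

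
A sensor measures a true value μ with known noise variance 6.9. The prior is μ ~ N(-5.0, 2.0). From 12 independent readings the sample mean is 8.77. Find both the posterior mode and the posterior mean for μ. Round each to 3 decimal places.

Posterior for μ is Normal. Precision-weighted mean: (1/2.0·-5.0 + 12/6.9·8.77) / (1/2.0 + 12/6.9) = 5.695.
A Normal posterior is symmetric, so mode = mean.

MAP: 5.695. Posterior mean: 5.695.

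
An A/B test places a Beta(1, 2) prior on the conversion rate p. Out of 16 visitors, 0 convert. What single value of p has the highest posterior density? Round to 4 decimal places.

Posterior: Beta(1+0, 2+16) = Beta(1, 18).
Since α = 1 ≤ 1 and β > 1, the Beta density is monotone decreasing on [0,1]; the mode is at 0.
Mean = 1/(1+18) = 0.0526.
This is the posterior mode — the MAP estimate.

0.0000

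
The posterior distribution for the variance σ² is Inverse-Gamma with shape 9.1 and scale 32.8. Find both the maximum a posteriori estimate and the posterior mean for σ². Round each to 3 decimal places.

σ²_MAP = 3.248, E[σ²|data] = 4.049

Mode = β/(α+1) = 32.8/10.1 = 3.248.
Mean = β/(α−1) = 32.8/8.1 = 4.049.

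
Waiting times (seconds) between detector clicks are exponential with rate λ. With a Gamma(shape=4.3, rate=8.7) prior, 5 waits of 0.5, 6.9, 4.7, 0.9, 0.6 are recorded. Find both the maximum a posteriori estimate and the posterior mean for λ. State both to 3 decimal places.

Σ times = 13.6. Posterior: Gamma(shape = 4.3+5 = 9.3, rate = 8.7+13.6 = 22.3).
Mode = (α−1)/β = 8.3/22.3 = 0.372.
Mean = α/β = 9.3/22.3 = 0.417.

λ_MAP = 0.372, E[λ|data] = 0.417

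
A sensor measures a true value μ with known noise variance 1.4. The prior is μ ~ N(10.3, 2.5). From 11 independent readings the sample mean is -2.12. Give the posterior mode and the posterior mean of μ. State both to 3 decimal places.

Posterior for μ is Normal. Precision-weighted mean: (1/2.5·10.3 + 11/1.4·-2.12) / (1/2.5 + 11/1.4) = -1.518.
A Normal posterior is symmetric, so mode = mean.

posterior mode = -1.518, posterior mean = -1.518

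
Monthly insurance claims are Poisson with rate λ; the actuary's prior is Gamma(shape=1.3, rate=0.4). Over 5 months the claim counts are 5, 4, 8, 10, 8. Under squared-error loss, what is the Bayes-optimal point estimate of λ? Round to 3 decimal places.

Σ counts = 35. Posterior: Gamma(shape = 1.3+35 = 36.3, rate = 0.4+5 = 5.4).
Mode = (α−1)/β = 35.3/5.4 = 6.537.
Mean = α/β = 36.3/5.4 = 6.722.
Squared-error loss ⇒ the optimal estimator is the posterior mean.

6.722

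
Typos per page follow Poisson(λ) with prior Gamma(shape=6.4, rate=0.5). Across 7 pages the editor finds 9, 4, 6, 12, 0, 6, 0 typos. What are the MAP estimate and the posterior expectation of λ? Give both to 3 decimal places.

Σ counts = 37. Posterior: Gamma(shape = 6.4+37 = 43.4, rate = 0.5+7 = 7.5).
Mode = (α−1)/β = 42.4/7.5 = 5.653.
Mean = α/β = 43.4/7.5 = 5.787.

MAP = 5.653, posterior mean = 5.787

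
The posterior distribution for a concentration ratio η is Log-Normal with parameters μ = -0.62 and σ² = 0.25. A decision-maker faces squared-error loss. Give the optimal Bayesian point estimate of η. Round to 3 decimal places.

0.610

Mode = exp(μ − σ²) = exp(-0.87) = 0.419.
Mean = exp(μ + σ²/2) = exp(-0.495) = 0.610.
Squared-error loss ⇒ the optimal estimator is the posterior mean.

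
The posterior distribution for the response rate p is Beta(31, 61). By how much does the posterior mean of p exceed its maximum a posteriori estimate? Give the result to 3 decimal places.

0.004

Mode = (31−1)/(31+61−2) = 30/90 = 0.333.
Mean = 31/(31+61) = 31/92 = 0.337.
Difference = 0.337 − 0.333 = 0.004.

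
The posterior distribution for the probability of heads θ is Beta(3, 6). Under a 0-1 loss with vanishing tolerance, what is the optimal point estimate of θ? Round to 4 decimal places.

Mode = (3−1)/(3+6−2) = 2/7 = 0.2857.
Mean = 3/(3+6) = 3/9 = 0.3333.
This is the posterior mode — the MAP estimate.

0.2857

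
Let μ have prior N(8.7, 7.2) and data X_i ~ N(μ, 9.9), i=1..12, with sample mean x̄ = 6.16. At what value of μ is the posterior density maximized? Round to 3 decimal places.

Posterior for μ is Normal. Precision-weighted mean: (1/7.2·8.7 + 12/9.9·6.16) / (1/7.2 + 12/9.9) = 6.421.
A Normal posterior is symmetric, so mode = mean.
This is the posterior mode — the MAP estimate.

6.421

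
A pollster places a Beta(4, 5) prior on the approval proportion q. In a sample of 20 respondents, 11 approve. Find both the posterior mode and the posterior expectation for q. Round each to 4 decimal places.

Posterior: Beta(4+11, 5+9) = Beta(15, 14).
Mode = (15−1)/(15+14−2) = 14/27 = 0.5185.
Mean = 15/(15+14) = 15/29 = 0.5172.
The posterior is left-skewed, so the mode exceeds the mean.

posterior mode = 0.5185, posterior expectation = 0.5172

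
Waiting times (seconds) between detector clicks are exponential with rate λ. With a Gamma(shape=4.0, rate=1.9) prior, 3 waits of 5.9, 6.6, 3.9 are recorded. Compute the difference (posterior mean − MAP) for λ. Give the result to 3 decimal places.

Σ times = 16.4. Posterior: Gamma(shape = 4.0+3 = 7.0, rate = 1.9+16.4 = 18.3).
Mode = (α−1)/β = 6.0/18.3 = 0.328.
Mean = α/β = 7.0/18.3 = 0.383.
Difference = 0.383 − 0.328 = 0.055.

0.055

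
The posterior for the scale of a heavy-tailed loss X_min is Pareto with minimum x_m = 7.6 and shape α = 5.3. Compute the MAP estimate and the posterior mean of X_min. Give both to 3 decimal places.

MAP estimate = 7.600, posterior mean = 9.367

The Pareto density is strictly decreasing on [x_m, ∞), so the mode is x_m = 7.600.
Mean = α·x_m/(α−1) = 5.3·7.6/4.3 = 9.367.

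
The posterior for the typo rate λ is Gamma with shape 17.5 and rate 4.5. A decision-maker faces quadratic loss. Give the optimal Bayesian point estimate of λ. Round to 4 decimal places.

Mode = (α−1)/β = 16.5/4.5 = 3.6667.
Mean = α/β = 17.5/4.5 = 3.8889.
Quadratic loss ⇒ the optimal estimator is the posterior mean.

3.8889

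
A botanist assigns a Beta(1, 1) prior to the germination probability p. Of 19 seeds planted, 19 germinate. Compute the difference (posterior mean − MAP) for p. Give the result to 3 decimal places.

-0.048

Posterior: Beta(1+19, 1+0) = Beta(20, 1).
Since β = 1 ≤ 1 and α > 1, the Beta density is monotone increasing on [0,1]; the mode is at 1.
Mean = 20/(20+1) = 0.952.
Difference = 0.952 − 1.000 = -0.048.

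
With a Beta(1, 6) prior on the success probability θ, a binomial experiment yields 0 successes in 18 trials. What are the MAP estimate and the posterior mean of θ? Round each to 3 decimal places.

MAP = 0.000; posterior mean = 0.040

Posterior: Beta(1+0, 6+18) = Beta(1, 24).
Since α = 1 ≤ 1 and β > 1, the Beta density is monotone decreasing on [0,1]; the mode is at 0.
Mean = 1/(1+24) = 0.040.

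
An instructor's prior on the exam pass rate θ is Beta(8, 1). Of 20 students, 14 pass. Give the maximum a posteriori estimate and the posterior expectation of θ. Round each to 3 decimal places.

Posterior: Beta(8+14, 1+6) = Beta(22, 7).
Mode = (22−1)/(22+7−2) = 21/27 = 0.778.
Mean = 22/(22+7) = 22/29 = 0.759.

MAP = 0.778, posterior mean = 0.759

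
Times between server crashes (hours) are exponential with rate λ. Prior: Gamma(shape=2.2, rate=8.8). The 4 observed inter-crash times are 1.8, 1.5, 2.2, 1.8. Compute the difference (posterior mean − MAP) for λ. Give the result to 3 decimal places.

0.062

Σ times = 7.3. Posterior: Gamma(shape = 2.2+4 = 6.2, rate = 8.8+7.3 = 16.1).
Mode = (α−1)/β = 5.2/16.1 = 0.323.
Mean = α/β = 6.2/16.1 = 0.385.
Difference = 0.385 − 0.323 = 0.062.
Mean > mode: the posterior has a right tail.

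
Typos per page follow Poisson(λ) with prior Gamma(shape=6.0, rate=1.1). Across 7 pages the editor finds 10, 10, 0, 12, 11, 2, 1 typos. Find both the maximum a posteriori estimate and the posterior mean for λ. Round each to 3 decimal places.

Σ counts = 46. Posterior: Gamma(shape = 6.0+46 = 52.0, rate = 1.1+7 = 8.1).
Mode = (α−1)/β = 51.0/8.1 = 6.296.
Mean = α/β = 52.0/8.1 = 6.420.
Right-skewed posterior ⇒ mode < mean.

λ_MAP = 6.296, E[λ|data] = 6.420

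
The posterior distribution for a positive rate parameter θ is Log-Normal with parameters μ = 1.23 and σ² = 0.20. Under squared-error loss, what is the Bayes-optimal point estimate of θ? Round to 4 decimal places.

Mode = exp(μ − σ²) = exp(1.03) = 2.8011.
Mean = exp(μ + σ²/2) = exp(1.330) = 3.7810.
Squared-error loss ⇒ the optimal estimator is the posterior mean.

3.7810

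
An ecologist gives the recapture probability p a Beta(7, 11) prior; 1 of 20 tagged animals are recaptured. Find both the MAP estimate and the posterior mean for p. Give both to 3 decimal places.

MAP = 0.194, posterior mean = 0.211

Posterior: Beta(7+1, 11+19) = Beta(8, 30).
Mode = (8−1)/(8+30−2) = 7/36 = 0.194.
Mean = 8/(8+30) = 8/38 = 0.211.
The posterior is right-skewed, so the mean exceeds the mode.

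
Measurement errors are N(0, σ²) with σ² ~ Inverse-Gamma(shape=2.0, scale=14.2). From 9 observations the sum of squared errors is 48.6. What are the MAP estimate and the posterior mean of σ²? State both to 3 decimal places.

MAP = 5.133; posterior mean = 7.000

Posterior: Inverse-Gamma(shape = 2.0+9/2 = 6.5, scale = 14.2+48.6/2 = 38.5).
Mode = β/(α+1) = 38.5/7.5 = 5.133.
Mean = β/(α−1) = 38.5/5.5 = 7.000.
Mean > mode: the posterior has a right tail.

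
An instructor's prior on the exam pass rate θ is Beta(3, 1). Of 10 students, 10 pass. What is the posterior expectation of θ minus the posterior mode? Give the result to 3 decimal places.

Posterior: Beta(3+10, 1+0) = Beta(13, 1).
Since β = 1 ≤ 1 and α > 1, the Beta density is monotone increasing on [0,1]; the mode is at 1.
Mean = 13/(13+1) = 0.929.
Difference = 0.929 − 1.000 = -0.071.
The posterior is left-skewed, so the mode exceeds the mean.

-0.071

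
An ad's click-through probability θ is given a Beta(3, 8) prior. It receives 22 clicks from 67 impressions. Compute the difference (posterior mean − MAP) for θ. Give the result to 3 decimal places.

Posterior: Beta(3+22, 8+45) = Beta(25, 53).
Mode = (25−1)/(25+53−2) = 24/76 = 0.316.
Mean = 25/(25+53) = 25/78 = 0.321.
Difference = 0.321 − 0.316 = 0.005.

0.005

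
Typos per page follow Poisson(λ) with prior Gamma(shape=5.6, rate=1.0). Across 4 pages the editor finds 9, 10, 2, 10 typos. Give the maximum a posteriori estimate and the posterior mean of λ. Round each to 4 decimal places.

Σ counts = 31. Posterior: Gamma(shape = 5.6+31 = 36.6, rate = 1.0+4 = 5.0).
Mode = (α−1)/β = 35.6/5.0 = 7.1200.
Mean = α/β = 36.6/5.0 = 7.3200.
Right-skewed posterior ⇒ mode < mean.

maximum a posteriori estimate = 7.1200, posterior mean = 7.3200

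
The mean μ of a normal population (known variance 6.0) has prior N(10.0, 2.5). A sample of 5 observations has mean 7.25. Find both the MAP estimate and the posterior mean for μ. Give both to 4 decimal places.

Posterior for μ is Normal. Precision-weighted mean: (1/2.5·10.0 + 5/6.0·7.25) / (1/2.5 + 5/6.0) = 8.1419.
A Normal posterior is symmetric, so mode = mean.

MAP estimate = 8.1419, posterior mean = 8.1419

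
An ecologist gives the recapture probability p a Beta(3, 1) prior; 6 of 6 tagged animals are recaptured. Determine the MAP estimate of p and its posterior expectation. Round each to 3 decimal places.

Posterior: Beta(3+6, 1+0) = Beta(9, 1).
Since β = 1 ≤ 1 and α > 1, the Beta density is monotone increasing on [0,1]; the mode is at 1.
Mean = 9/(9+1) = 0.900.

MAP: 1.000. Posterior mean: 0.900.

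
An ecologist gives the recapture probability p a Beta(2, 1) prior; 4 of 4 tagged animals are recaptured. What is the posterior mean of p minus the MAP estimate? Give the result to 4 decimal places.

-0.1429

Posterior: Beta(2+4, 1+0) = Beta(6, 1).
Since β = 1 ≤ 1 and α > 1, the Beta density is monotone increasing on [0,1]; the mode is at 1.
Mean = 6/(6+1) = 0.8571.
Difference = 0.8571 − 1.0000 = -0.1429.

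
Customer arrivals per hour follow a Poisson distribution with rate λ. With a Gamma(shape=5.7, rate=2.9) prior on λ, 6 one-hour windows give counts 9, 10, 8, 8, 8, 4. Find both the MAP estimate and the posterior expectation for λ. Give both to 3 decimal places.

MAP = 5.809; posterior mean = 5.921

Σ counts = 47. Posterior: Gamma(shape = 5.7+47 = 52.7, rate = 2.9+6 = 8.9).
Mode = (α−1)/β = 51.7/8.9 = 5.809.
Mean = α/β = 52.7/8.9 = 5.921.
The mean is pulled above the mode by the posterior's right skew.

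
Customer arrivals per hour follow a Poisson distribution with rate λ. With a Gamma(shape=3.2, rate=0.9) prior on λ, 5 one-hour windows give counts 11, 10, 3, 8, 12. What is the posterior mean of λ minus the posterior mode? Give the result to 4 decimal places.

Σ counts = 44. Posterior: Gamma(shape = 3.2+44 = 47.2, rate = 0.9+5 = 5.9).
Mode = (α−1)/β = 46.2/5.9 = 7.8305.
Mean = α/β = 47.2/5.9 = 8.0000.
Difference = 8.0000 − 7.8305 = 0.1695.

0.1695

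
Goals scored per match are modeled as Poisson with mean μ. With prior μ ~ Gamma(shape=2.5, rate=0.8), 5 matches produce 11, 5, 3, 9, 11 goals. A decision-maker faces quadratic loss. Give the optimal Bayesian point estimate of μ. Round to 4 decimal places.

Σ counts = 39. Posterior: Gamma(shape = 2.5+39 = 41.5, rate = 0.8+5 = 5.8).
Mode = (α−1)/β = 40.5/5.8 = 6.9828.
Mean = α/β = 41.5/5.8 = 7.1552.
Quadratic loss ⇒ the optimal estimator is the posterior mean.

7.1552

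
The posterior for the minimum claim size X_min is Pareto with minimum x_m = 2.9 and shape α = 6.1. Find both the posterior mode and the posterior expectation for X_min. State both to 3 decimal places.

X_min_MAP = 2.900, E[X_min|data] = 3.469

The Pareto density is strictly decreasing on [x_m, ∞), so the mode is x_m = 2.900.
Mean = α·x_m/(α−1) = 6.1·2.9/5.1 = 3.469.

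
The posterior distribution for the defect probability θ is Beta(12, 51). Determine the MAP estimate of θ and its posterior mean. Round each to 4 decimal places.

Mode = (12−1)/(12+51−2) = 11/61 = 0.1803.
Mean = 12/(12+51) = 12/63 = 0.1905.

MAP = 0.1803, posterior mean = 0.1905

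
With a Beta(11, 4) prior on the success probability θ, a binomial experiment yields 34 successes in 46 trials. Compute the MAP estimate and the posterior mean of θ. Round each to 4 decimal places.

MAP = 0.7458; posterior mean = 0.7377

Posterior: Beta(11+34, 4+12) = Beta(45, 16).
Mode = (45−1)/(45+16−2) = 44/59 = 0.7458.
Mean = 45/(45+16) = 45/61 = 0.7377.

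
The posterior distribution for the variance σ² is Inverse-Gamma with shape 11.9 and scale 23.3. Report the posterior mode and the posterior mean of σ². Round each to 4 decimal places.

MAP = 1.8062; posterior mean = 2.1376

Mode = β/(α+1) = 23.3/12.9 = 1.8062.
Mean = β/(α−1) = 23.3/10.9 = 2.1376.
Right-skewed posterior ⇒ mode < mean.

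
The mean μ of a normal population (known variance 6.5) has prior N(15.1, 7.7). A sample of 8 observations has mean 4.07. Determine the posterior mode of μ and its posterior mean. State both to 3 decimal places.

μ_MAP = 5.123, E[μ|data] = 5.123

Posterior for μ is Normal. Precision-weighted mean: (1/7.7·15.1 + 8/6.5·4.07) / (1/7.7 + 8/6.5) = 5.123.
A Normal posterior is symmetric, so mode = mean.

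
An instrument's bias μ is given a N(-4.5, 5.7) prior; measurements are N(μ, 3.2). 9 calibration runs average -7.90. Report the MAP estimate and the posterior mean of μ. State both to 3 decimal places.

Posterior for μ is Normal. Precision-weighted mean: (1/5.7·-4.5 + 9/3.2·-7.90) / (1/5.7 + 9/3.2) = -7.700.
A Normal posterior is symmetric, so mode = mean.

MAP estimate = -7.700, posterior mean = -7.700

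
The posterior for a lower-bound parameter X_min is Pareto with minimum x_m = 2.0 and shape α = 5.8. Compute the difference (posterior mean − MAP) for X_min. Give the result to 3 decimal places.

The Pareto density is strictly decreasing on [x_m, ∞), so the mode is x_m = 2.000.
Mean = α·x_m/(α−1) = 5.8·2.0/4.8 = 2.417.
Difference = 2.417 − 2.000 = 0.417.

0.417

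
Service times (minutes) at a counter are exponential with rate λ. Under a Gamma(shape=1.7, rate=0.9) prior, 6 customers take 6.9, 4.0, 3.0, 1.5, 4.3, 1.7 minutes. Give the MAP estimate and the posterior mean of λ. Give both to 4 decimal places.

Σ times = 21.4. Posterior: Gamma(shape = 1.7+6 = 7.7, rate = 0.9+21.4 = 22.3).
Mode = (α−1)/β = 6.7/22.3 = 0.3004.
Mean = α/β = 7.7/22.3 = 0.3453.

λ_MAP = 0.3004, E[λ|data] = 0.3453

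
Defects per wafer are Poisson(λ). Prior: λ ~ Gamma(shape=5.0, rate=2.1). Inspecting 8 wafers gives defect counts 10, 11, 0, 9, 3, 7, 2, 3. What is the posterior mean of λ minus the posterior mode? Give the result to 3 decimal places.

Σ counts = 45. Posterior: Gamma(shape = 5.0+45 = 50.0, rate = 2.1+8 = 10.1).
Mode = (α−1)/β = 49.0/10.1 = 4.851.
Mean = α/β = 50.0/10.1 = 4.950.
Difference = 4.950 − 4.851 = 0.099.
Mean > mode: the posterior has a right tail.

0.099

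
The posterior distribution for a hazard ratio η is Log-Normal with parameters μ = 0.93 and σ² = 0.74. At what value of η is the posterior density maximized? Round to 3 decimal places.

1.209

Mode = exp(μ − σ²) = exp(0.19) = 1.209.
Mean = exp(μ + σ²/2) = exp(1.300) = 3.669.
This is the posterior mode — the MAP estimate.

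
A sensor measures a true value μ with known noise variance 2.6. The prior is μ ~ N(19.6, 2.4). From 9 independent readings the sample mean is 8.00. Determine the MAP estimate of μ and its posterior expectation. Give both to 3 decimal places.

MAP: 9.246. Posterior mean: 9.246.

Posterior for μ is Normal. Precision-weighted mean: (1/2.4·19.6 + 9/2.6·8.00) / (1/2.4 + 9/2.6) = 9.246.
A Normal posterior is symmetric, so mode = mean.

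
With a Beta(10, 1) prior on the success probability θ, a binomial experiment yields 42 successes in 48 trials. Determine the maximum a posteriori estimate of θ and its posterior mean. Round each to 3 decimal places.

θ_MAP = 0.895, E[θ|data] = 0.881

Posterior: Beta(10+42, 1+6) = Beta(52, 7).
Mode = (52−1)/(52+7−2) = 51/57 = 0.895.
Mean = 52/(52+7) = 52/59 = 0.881.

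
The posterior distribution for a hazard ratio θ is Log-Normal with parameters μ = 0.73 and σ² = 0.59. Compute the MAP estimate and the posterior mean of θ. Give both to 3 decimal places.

Mode = exp(μ − σ²) = exp(0.14) = 1.150.
Mean = exp(μ + σ²/2) = exp(1.025) = 2.787.
Right-skewed posterior ⇒ mode < mean.

MAP: 1.150. Posterior mean: 2.787.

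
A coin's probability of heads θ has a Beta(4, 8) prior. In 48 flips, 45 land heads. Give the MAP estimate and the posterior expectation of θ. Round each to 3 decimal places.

Posterior: Beta(4+45, 8+3) = Beta(49, 11).
Mode = (49−1)/(49+11−2) = 48/58 = 0.828.
Mean = 49/(49+11) = 49/60 = 0.817.
The mean is pulled below the mode by the posterior's left skew.

θ_MAP = 0.828, E[θ|data] = 0.817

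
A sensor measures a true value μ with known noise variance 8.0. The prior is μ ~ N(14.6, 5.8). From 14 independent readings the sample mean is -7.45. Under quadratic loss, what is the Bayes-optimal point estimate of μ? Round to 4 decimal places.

-5.4724

Posterior for μ is Normal. Precision-weighted mean: (1/5.8·14.6 + 14/8.0·-7.45) / (1/5.8 + 14/8.0) = -5.4724.
A Normal posterior is symmetric, so mode = mean.
Quadratic loss ⇒ the optimal estimator is the posterior mean.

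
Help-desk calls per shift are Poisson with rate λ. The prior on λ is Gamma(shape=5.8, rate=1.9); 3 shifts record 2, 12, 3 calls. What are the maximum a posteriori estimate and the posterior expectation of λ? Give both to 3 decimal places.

MAP = 4.449, posterior mean = 4.653

Σ counts = 17. Posterior: Gamma(shape = 5.8+17 = 22.8, rate = 1.9+3 = 4.9).
Mode = (α−1)/β = 21.8/4.9 = 4.449.
Mean = α/β = 22.8/4.9 = 4.653.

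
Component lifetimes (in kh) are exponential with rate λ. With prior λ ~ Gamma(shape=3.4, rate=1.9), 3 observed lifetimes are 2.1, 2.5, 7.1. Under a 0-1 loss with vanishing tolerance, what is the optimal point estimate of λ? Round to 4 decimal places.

Σ times = 11.7. Posterior: Gamma(shape = 3.4+3 = 6.4, rate = 1.9+11.7 = 13.6).
Mode = (α−1)/β = 5.4/13.6 = 0.3971.
Mean = α/β = 6.4/13.6 = 0.4706.
This is the posterior mode — the MAP estimate.

0.3971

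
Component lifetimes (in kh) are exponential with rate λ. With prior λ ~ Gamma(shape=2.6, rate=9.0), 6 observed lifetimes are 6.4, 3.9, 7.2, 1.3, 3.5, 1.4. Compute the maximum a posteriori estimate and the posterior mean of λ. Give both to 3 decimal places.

maximum a posteriori estimate = 0.232, posterior mean = 0.263

Σ times = 23.7. Posterior: Gamma(shape = 2.6+6 = 8.6, rate = 9.0+23.7 = 32.7).
Mode = (α−1)/β = 7.6/32.7 = 0.232.
Mean = α/β = 8.6/32.7 = 0.263.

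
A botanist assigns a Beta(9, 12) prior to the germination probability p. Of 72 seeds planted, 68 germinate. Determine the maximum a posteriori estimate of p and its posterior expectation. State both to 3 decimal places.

Posterior: Beta(9+68, 12+4) = Beta(77, 16).
Mode = (77−1)/(77+16−2) = 76/91 = 0.835.
Mean = 77/(77+16) = 77/93 = 0.828.
Left-skewed posterior ⇒ mean < mode.

MAP = 0.835; posterior mean = 0.828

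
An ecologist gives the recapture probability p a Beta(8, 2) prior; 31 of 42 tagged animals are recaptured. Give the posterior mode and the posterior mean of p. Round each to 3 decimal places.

Posterior: Beta(8+31, 2+11) = Beta(39, 13).
Mode = (39−1)/(39+13−2) = 38/50 = 0.760.
Mean = 39/(39+13) = 39/52 = 0.750.
The posterior is left-skewed, so the mode exceeds the mean.

MAP: 0.760. Posterior mean: 0.750.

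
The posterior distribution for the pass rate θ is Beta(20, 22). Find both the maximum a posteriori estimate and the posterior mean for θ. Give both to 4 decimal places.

θ_MAP = 0.4750, E[θ|data] = 0.4762

Mode = (20−1)/(20+22−2) = 19/40 = 0.4750.
Mean = 20/(20+22) = 20/42 = 0.4762.
The posterior is right-skewed, so the mean exceeds the mode.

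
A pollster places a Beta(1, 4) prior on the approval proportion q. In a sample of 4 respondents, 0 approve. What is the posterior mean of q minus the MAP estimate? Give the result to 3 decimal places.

Posterior: Beta(1+0, 4+4) = Beta(1, 8).
Since α = 1 ≤ 1 and β > 1, the Beta density is monotone decreasing on [0,1]; the mode is at 0.
Mean = 1/(1+8) = 0.111.
Difference = 0.111 − 0.000 = 0.111.
Mean > mode: the posterior has a right tail.

0.111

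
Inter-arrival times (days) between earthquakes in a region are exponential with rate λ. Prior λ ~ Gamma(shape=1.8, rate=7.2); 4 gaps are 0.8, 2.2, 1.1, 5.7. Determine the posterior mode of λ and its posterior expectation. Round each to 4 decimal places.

MAP: 0.2824. Posterior mean: 0.3412.

Σ times = 9.8. Posterior: Gamma(shape = 1.8+4 = 5.8, rate = 7.2+9.8 = 17.0).
Mode = (α−1)/β = 4.8/17.0 = 0.2824.
Mean = α/β = 5.8/17.0 = 0.3412.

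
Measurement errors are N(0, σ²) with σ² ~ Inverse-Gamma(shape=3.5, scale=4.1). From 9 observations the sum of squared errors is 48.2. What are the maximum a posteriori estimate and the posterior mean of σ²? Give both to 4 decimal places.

Posterior: Inverse-Gamma(shape = 3.5+9/2 = 8.0, scale = 4.1+48.2/2 = 28.2).
Mode = β/(α+1) = 28.2/9.0 = 3.1333.
Mean = β/(α−1) = 28.2/7.0 = 4.0286.

σ²_MAP = 3.1333, E[σ²|data] = 4.0286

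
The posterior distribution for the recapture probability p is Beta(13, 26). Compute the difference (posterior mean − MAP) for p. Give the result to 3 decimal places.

Mode = (13−1)/(13+26−2) = 12/37 = 0.324.
Mean = 13/(13+26) = 13/39 = 0.333.
Difference = 0.333 − 0.324 = 0.009.
Mean > mode: the posterior has a right tail.

0.009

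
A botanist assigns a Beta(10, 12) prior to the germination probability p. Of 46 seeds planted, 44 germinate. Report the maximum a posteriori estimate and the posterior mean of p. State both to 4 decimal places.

Posterior: Beta(10+44, 12+2) = Beta(54, 14).
Mode = (54−1)/(54+14−2) = 53/66 = 0.8030.
Mean = 54/(54+14) = 54/68 = 0.7941.

MAP = 0.8030, posterior mean = 0.7941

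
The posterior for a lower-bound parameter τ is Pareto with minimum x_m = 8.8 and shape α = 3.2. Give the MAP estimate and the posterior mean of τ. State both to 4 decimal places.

The Pareto density is strictly decreasing on [x_m, ∞), so the mode is x_m = 8.8000.
Mean = α·x_m/(α−1) = 3.2·8.8/2.2 = 12.8000.
The posterior is right-skewed, so the mean exceeds the mode.

MAP = 8.8000; posterior mean = 12.8000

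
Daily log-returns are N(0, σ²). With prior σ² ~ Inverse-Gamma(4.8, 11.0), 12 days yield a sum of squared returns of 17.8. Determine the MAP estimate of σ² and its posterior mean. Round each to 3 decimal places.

MAP = 1.686; posterior mean = 2.031

Posterior: Inverse-Gamma(shape = 4.8+12/2 = 10.8, scale = 11.0+17.8/2 = 19.9).
Mode = β/(α+1) = 19.9/11.8 = 1.686.
Mean = β/(α−1) = 19.9/9.8 = 2.031.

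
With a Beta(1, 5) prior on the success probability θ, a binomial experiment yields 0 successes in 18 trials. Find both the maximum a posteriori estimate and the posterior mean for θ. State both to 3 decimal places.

Posterior: Beta(1+0, 5+18) = Beta(1, 23).
Since α = 1 ≤ 1 and β > 1, the Beta density is monotone decreasing on [0,1]; the mode is at 0.
Mean = 1/(1+23) = 0.042.

θ_MAP = 0.000, E[θ|data] = 0.042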